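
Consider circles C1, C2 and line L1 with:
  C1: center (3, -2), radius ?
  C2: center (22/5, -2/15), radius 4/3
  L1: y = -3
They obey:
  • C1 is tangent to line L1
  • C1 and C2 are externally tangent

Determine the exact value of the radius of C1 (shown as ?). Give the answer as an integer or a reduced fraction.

1

1. [C1‖L1]  r_C1² − 1 = 0  ⇒  r_C1 = 1 (r>0 drops 1)
2. [ext C1·C2]  r_C1² + (8/3)r_C1 − 11/3 = 0  ⇒  r_C1 = 1 (r>0 drops 1)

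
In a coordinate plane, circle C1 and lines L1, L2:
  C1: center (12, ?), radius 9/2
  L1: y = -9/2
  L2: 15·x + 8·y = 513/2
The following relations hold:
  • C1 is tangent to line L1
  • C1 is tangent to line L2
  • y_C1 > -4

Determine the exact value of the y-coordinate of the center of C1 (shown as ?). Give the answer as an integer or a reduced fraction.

1. [C1‖L1]  y_C1² + 9y_C1 = 0  ⇒  y_C1 = -9 or 0
2. [C1‖L2]  y_C1² − (153/8)y_C1 = 0  ⇒  y_C1 = 0 or 153/8

0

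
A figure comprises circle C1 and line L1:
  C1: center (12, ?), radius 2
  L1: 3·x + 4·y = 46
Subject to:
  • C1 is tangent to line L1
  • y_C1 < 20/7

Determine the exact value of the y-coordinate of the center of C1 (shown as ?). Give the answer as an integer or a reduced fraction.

1. [C1‖L1]  y_C1² − 5y_C1 = 0  ⇒  y_C1 = 0 or 5
2. given y_C1 < 20/7: keep 0

0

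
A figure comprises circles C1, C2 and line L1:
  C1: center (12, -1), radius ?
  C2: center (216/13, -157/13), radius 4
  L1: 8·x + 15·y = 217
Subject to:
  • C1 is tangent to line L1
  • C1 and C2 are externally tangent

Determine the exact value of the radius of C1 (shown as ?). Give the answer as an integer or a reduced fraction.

8

1. [C1‖L1]  r_C1² − 64 = 0  ⇒  r_C1 = 8 (r>0 drops 1)
2. [ext C1·C2]  r_C1² + 8r_C1 − 128 = 0  ⇒  r_C1 = 8 (r>0 drops 1)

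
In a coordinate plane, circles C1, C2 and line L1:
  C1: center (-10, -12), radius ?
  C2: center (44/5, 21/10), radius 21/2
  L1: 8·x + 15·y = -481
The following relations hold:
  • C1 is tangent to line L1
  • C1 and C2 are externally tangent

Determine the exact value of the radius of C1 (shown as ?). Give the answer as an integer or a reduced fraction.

13

1. [C1‖L1]  r_C1² − 169 = 0  ⇒  r_C1 = 13 (r>0 drops 1)
2. [ext C1·C2]  r_C1² + 21r_C1 − 442 = 0  ⇒  r_C1 = 13 (r>0 drops 1)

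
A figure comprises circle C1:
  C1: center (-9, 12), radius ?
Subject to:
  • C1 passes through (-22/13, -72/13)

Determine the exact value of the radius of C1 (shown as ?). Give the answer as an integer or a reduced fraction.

19

1. [C1∋P]  r_C1² − 361 = 0  ⇒  r_C1 = 19 (r>0 drops 1)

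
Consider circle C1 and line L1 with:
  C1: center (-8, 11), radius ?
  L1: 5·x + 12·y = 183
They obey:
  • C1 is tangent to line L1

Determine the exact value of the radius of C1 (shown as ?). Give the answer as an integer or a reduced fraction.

7

1. [C1‖L1]  r_C1² − 49 = 0  ⇒  r_C1 = 7 (r>0 drops 1)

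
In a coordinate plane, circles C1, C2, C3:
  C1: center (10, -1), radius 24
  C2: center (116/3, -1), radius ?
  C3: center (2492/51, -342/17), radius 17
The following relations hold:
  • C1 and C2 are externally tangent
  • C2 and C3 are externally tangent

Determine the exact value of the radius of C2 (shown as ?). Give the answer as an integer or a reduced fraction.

1. [ext C1·C2]  r_C2² + 48r_C2 − 2212/9 = 0  ⇒  r_C2 = 14/3 (r>0 drops 1)
2. [ext C2·C3]  r_C2² + 34r_C2 − 1624/9 = 0  ⇒  r_C2 = 14/3 (r>0 drops 1)

14/3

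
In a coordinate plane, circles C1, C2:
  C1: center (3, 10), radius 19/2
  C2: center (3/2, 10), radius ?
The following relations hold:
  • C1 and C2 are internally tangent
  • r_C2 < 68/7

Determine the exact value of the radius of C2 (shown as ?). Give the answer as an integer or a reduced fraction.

8

1. [int C1,C2]  r_C2² − 19r_C2 + 88 = 0  ⇒  r_C2 = 8 or 11
2. given r_C2 < 68/7: keep 8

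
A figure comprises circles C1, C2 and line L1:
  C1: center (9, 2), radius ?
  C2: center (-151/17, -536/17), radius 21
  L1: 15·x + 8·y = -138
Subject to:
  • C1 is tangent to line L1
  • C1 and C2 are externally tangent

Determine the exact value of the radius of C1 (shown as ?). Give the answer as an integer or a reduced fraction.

17

1. [C1‖L1]  r_C1² − 289 = 0  ⇒  r_C1 = 17 (r>0 drops 1)
2. [ext C1·C2]  r_C1² + 42r_C1 − 1003 = 0  ⇒  r_C1 = 17 (r>0 drops 1)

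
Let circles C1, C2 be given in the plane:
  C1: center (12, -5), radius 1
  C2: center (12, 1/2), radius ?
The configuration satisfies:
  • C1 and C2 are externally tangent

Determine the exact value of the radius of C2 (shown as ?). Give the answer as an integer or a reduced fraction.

1. [ext C1·C2]  r_C2² + 2r_C2 − 117/4 = 0  ⇒  r_C2 = 9/2 (r>0 drops 1)

9/2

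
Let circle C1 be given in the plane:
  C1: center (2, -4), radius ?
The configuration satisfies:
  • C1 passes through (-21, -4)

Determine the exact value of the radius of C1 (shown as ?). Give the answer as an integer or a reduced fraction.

1. [C1∋P]  r_C1² − 529 = 0  ⇒  r_C1 = 23 (r>0 drops 1)

23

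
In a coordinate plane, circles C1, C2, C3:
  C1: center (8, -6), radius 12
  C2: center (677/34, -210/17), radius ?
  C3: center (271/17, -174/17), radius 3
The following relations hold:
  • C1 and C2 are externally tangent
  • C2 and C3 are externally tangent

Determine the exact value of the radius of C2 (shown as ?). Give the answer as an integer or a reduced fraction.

1. [ext C1·C2]  r_C2² + 24r_C2 − 153/4 = 0  ⇒  r_C2 = 3/2 (r>0 drops 1)
2. [ext C2·C3]  r_C2² + 6r_C2 − 45/4 = 0  ⇒  r_C2 = 3/2 (r>0 drops 1)

3/2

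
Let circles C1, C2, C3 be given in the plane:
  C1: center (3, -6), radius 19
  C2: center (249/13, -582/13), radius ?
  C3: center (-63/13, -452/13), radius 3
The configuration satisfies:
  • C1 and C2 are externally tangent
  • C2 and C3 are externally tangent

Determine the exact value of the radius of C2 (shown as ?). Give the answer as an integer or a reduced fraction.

1. [ext C1·C2]  r_C2² + 38r_C2 − 1403 = 0  ⇒  r_C2 = 23 (r>0 drops 1)
2. [ext C2·C3]  r_C2² + 6r_C2 − 667 = 0  ⇒  r_C2 = 23 (r>0 drops 1)

23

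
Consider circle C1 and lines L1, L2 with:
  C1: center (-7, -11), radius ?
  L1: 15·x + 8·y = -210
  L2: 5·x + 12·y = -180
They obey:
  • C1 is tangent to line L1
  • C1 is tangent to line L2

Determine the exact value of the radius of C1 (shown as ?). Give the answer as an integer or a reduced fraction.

1

1. [C1‖L1]  r_C1² − 1 = 0  ⇒  r_C1 = 1 (r>0 drops 1)
2. [C1‖L2]  r_C1² − 1 = 0  ⇒  r_C1 = 1 (r>0 drops 1)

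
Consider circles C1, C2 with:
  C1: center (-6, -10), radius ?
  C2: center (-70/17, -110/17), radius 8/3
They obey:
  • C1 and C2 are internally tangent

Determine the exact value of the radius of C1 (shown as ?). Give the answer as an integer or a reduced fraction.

20/3

1. [int C1,C2]  r_C1² − (16/3)r_C1 − 80/9 = 0  ⇒  r_C1 = 20/3 (r>0 drops 1)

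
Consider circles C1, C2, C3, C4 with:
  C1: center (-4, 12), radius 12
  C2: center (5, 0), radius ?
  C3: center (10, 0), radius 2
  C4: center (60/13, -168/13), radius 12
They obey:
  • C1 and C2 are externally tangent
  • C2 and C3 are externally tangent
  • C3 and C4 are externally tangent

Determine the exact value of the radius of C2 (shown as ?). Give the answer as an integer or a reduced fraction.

3

1. [ext C1·C2]  r_C2² + 24r_C2 − 81 = 0  ⇒  r_C2 = 3 (r>0 drops 1)
2. [ext C2·C3]  r_C2² + 4r_C2 − 21 = 0  ⇒  r_C2 = 3 (r>0 drops 1)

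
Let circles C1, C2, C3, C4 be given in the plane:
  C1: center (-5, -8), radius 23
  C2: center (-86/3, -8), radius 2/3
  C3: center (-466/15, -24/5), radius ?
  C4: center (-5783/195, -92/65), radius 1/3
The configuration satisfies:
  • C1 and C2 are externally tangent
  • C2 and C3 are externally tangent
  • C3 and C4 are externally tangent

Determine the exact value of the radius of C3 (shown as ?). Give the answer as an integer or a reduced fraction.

1. [ext C2·C3]  r_C3² + (4/3)r_C3 − 140/9 = 0  ⇒  r_C3 = 10/3 (r>0 drops 1)
2. [ext C3·C4]  r_C3² + (2/3)r_C3 − 40/3 = 0  ⇒  r_C3 = 10/3 (r>0 drops 1)

10/3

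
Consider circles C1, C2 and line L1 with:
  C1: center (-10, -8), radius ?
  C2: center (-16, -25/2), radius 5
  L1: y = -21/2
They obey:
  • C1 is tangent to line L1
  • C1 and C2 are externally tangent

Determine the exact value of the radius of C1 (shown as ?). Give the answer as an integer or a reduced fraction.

5/2

1. [C1‖L1]  r_C1² − 25/4 = 0  ⇒  r_C1 = 5/2 (r>0 drops 1)
2. [ext C1·C2]  r_C1² + 10r_C1 − 125/4 = 0  ⇒  r_C1 = 5/2 (r>0 drops 1)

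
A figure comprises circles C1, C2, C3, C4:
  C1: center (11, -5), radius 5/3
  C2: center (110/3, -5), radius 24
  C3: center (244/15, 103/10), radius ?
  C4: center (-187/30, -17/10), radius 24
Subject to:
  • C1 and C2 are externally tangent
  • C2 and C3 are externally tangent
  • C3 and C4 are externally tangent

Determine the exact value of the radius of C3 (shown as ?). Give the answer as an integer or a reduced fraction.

3/2

1. [ext C2·C3]  r_C3² + 48r_C3 − 297/4 = 0  ⇒  r_C3 = 3/2 (r>0 drops 1)
2. [ext C3·C4]  r_C3² + 48r_C3 − 297/4 = 0  ⇒  r_C3 = 3/2 (r>0 drops 1)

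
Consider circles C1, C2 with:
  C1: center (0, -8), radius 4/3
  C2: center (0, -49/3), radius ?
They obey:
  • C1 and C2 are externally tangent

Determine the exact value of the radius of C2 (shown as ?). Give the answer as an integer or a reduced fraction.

7

1. [ext C1·C2]  r_C2² + (8/3)r_C2 − 203/3 = 0  ⇒  r_C2 = 7 (r>0 drops 1)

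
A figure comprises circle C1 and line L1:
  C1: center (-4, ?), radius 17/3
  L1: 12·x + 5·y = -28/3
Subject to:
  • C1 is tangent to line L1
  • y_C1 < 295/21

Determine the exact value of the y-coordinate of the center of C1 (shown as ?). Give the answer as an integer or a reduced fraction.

-7

1. [C1‖L1]  y_C1² − (232/15)y_C1 − 2359/15 = 0  ⇒  y_C1 = -7 or 337/15
2. given y_C1 < 295/21: keep -7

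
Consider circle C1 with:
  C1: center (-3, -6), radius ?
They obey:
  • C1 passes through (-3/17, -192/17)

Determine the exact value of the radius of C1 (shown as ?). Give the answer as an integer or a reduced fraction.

1. [C1∋P]  r_C1² − 36 = 0  ⇒  r_C1 = 6 (r>0 drops 1)

6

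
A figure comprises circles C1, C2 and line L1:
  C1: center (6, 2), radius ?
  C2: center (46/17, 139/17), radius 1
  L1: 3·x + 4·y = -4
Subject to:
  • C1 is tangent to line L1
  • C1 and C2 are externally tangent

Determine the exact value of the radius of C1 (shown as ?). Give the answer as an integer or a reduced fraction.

1. [C1‖L1]  r_C1² − 36 = 0  ⇒  r_C1 = 6 (r>0 drops 1)
2. [ext C1·C2]  r_C1² + 2r_C1 − 48 = 0  ⇒  r_C1 = 6 (r>0 drops 1)

6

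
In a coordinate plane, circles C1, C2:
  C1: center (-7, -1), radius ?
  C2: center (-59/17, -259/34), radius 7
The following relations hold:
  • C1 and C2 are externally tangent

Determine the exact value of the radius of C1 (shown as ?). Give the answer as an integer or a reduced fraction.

1. [ext C1·C2]  r_C1² + 14r_C1 − 29/4 = 0  ⇒  r_C1 = 1/2 (r>0 drops 1)

1/2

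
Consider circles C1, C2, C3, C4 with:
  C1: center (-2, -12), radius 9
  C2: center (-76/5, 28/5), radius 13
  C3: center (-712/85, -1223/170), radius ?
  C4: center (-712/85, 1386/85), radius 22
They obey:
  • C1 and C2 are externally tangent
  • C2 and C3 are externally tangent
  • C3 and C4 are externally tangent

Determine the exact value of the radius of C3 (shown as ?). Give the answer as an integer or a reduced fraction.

3/2

1. [ext C2·C3]  r_C3² + 26r_C3 − 165/4 = 0  ⇒  r_C3 = 3/2 (r>0 drops 1)
2. [ext C3·C4]  r_C3² + 44r_C3 − 273/4 = 0  ⇒  r_C3 = 3/2 (r>0 drops 1)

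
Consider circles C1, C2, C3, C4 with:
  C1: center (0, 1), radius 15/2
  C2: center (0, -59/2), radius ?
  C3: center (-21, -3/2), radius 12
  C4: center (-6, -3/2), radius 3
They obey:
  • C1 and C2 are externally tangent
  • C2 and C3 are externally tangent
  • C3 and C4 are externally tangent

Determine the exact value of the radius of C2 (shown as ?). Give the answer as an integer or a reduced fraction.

1. [ext C1·C2]  r_C2² + 15r_C2 − 874 = 0  ⇒  r_C2 = 23 (r>0 drops 1)
2. [ext C2·C3]  r_C2² + 24r_C2 − 1081 = 0  ⇒  r_C2 = 23 (r>0 drops 1)

23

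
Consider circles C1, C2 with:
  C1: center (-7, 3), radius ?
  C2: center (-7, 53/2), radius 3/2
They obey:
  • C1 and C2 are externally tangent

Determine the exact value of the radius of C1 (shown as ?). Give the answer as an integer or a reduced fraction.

1. [ext C1·C2]  r_C1² + 3r_C1 − 550 = 0  ⇒  r_C1 = 22 (r>0 drops 1)

22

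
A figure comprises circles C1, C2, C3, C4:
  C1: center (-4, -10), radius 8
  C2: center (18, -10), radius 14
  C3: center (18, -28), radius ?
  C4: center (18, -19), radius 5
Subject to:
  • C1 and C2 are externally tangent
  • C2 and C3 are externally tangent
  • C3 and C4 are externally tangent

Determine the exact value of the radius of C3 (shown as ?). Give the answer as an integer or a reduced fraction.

4

1. [ext C2·C3]  r_C3² + 28r_C3 − 128 = 0  ⇒  r_C3 = 4 (r>0 drops 1)
2. [ext C3·C4]  r_C3² + 10r_C3 − 56 = 0  ⇒  r_C3 = 4 (r>0 drops 1)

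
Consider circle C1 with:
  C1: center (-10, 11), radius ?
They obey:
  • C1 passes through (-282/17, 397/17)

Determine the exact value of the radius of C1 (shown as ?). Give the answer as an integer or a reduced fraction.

1. [C1∋P]  r_C1² − 196 = 0  ⇒  r_C1 = 14 (r>0 drops 1)

14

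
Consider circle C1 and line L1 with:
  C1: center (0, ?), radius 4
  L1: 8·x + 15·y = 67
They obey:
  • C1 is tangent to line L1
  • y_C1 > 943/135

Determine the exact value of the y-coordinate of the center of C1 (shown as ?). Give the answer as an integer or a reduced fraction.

9

1. [C1‖L1]  y_C1² − (134/15)y_C1 − 3/5 = 0  ⇒  y_C1 = -1/15 or 9
2. given y_C1 > 943/135: keep 9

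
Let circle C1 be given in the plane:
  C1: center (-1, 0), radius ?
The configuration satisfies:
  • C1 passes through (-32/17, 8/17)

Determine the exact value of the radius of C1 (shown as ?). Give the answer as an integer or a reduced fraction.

1. [C1∋P]  r_C1² − 1 = 0  ⇒  r_C1 = 1 (r>0 drops 1)

1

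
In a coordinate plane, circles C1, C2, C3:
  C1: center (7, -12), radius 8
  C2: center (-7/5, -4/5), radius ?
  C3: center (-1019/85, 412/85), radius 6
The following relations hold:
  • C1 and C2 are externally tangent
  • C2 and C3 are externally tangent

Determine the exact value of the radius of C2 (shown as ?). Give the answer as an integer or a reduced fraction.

6

1. [ext C1·C2]  r_C2² + 16r_C2 − 132 = 0  ⇒  r_C2 = 6 (r>0 drops 1)
2. [ext C2·C3]  r_C2² + 12r_C2 − 108 = 0  ⇒  r_C2 = 6 (r>0 drops 1)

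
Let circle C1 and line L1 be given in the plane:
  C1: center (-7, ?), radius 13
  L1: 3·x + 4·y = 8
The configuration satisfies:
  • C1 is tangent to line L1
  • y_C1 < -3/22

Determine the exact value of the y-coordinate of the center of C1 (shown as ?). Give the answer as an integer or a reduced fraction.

-9

1. [C1‖L1]  y_C1² − (29/2)y_C1 − 423/2 = 0  ⇒  y_C1 = -9 or 47/2
2. given y_C1 < -3/22: keep -9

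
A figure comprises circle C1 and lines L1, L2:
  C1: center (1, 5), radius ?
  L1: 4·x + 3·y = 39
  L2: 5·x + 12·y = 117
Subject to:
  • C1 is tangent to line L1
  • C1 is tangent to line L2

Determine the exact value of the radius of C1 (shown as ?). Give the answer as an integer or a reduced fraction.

4

1. [C1‖L1]  r_C1² − 16 = 0  ⇒  r_C1 = 4 (r>0 drops 1)
2. [C1‖L2]  r_C1² − 16 = 0  ⇒  r_C1 = 4 (r>0 drops 1)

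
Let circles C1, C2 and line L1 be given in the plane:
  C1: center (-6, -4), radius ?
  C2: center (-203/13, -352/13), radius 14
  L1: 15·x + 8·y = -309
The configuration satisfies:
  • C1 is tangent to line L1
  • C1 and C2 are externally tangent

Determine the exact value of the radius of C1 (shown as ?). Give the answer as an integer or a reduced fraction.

11

1. [C1‖L1]  r_C1² − 121 = 0  ⇒  r_C1 = 11 (r>0 drops 1)
2. [ext C1·C2]  r_C1² + 28r_C1 − 429 = 0  ⇒  r_C1 = 11 (r>0 drops 1)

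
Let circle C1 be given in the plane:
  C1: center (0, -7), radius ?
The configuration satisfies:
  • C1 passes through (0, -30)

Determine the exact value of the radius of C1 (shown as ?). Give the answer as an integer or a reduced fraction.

1. [C1∋P]  r_C1² − 529 = 0  ⇒  r_C1 = 23 (r>0 drops 1)

23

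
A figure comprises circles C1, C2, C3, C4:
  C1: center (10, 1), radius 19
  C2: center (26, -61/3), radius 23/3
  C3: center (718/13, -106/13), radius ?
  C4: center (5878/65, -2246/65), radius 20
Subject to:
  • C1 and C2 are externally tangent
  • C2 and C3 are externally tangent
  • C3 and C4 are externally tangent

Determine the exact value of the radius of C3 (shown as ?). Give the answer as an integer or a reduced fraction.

1. [ext C2·C3]  r_C3² + (46/3)r_C3 − 944 = 0  ⇒  r_C3 = 24 (r>0 drops 1)
2. [ext C3·C4]  r_C3² + 40r_C3 − 1536 = 0  ⇒  r_C3 = 24 (r>0 drops 1)

24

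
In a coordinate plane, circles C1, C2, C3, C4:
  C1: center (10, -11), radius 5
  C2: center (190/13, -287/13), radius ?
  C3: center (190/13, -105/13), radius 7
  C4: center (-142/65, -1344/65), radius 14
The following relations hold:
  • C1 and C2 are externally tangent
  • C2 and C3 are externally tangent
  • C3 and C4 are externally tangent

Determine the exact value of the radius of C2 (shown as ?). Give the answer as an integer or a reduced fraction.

1. [ext C1·C2]  r_C2² + 10r_C2 − 119 = 0  ⇒  r_C2 = 7 (r>0 drops 1)
2. [ext C2·C3]  r_C2² + 14r_C2 − 147 = 0  ⇒  r_C2 = 7 (r>0 drops 1)

7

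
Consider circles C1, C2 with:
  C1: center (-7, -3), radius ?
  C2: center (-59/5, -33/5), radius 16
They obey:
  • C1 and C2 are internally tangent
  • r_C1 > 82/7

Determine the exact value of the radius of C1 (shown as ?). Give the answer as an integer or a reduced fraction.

1. [int C1,C2]  r_C1² − 32r_C1 + 220 = 0  ⇒  r_C1 = 10 or 22
2. given r_C1 > 82/7: keep 22

22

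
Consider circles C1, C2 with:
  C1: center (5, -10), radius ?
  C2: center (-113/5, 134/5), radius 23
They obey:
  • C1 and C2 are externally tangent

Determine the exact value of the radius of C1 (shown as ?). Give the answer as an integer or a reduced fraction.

1. [ext C1·C2]  r_C1² + 46r_C1 − 1587 = 0  ⇒  r_C1 = 23 (r>0 drops 1)

23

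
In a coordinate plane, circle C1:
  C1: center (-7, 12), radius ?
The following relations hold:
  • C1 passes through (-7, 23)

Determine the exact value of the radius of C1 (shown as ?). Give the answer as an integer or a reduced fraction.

1. [C1∋P]  r_C1² − 121 = 0  ⇒  r_C1 = 11 (r>0 drops 1)

11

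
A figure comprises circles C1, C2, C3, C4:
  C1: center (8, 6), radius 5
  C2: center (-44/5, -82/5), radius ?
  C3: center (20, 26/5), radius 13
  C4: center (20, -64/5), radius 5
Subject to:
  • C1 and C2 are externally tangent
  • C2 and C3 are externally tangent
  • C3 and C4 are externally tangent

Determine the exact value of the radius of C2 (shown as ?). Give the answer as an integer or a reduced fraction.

23

1. [ext C1·C2]  r_C2² + 10r_C2 − 759 = 0  ⇒  r_C2 = 23 (r>0 drops 1)
2. [ext C2·C3]  r_C2² + 26r_C2 − 1127 = 0  ⇒  r_C2 = 23 (r>0 drops 1)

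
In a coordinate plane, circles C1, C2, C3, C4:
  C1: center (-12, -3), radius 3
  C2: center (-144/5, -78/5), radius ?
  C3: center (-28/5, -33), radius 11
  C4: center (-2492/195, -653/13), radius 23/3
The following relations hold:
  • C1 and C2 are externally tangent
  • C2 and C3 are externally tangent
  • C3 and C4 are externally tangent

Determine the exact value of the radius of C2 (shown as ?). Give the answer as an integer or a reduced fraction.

1. [ext C1·C2]  r_C2² + 6r_C2 − 432 = 0  ⇒  r_C2 = 18 (r>0 drops 1)
2. [ext C2·C3]  r_C2² + 22r_C2 − 720 = 0  ⇒  r_C2 = 18 (r>0 drops 1)

18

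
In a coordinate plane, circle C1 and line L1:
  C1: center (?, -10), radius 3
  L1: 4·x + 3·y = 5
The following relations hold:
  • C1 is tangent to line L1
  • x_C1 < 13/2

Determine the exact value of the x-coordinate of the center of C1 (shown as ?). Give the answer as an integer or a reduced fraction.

5

1. [C1‖L1]  x_C1² − (35/2)x_C1 + 125/2 = 0  ⇒  x_C1 = 5 or 25/2
2. given x_C1 < 13/2: keep 5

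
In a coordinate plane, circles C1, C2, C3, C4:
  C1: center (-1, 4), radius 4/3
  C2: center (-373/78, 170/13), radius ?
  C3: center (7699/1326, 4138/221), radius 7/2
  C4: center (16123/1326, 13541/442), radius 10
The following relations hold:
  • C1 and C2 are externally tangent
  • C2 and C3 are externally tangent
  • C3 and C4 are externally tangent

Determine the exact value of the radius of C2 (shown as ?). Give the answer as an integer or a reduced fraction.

17/2

1. [ext C1·C2]  r_C2² + (8/3)r_C2 − 1139/12 = 0  ⇒  r_C2 = 17/2 (r>0 drops 1)
2. [ext C2·C3]  r_C2² + 7r_C2 − 527/4 = 0  ⇒  r_C2 = 17/2 (r>0 drops 1)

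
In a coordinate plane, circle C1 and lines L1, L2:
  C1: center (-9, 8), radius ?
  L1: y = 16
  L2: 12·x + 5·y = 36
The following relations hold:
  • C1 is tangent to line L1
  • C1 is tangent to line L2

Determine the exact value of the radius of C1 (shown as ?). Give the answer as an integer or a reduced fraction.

8

1. [C1‖L1]  r_C1² − 64 = 0  ⇒  r_C1 = 8 (r>0 drops 1)
2. [C1‖L2]  r_C1² − 64 = 0  ⇒  r_C1 = 8 (r>0 drops 1)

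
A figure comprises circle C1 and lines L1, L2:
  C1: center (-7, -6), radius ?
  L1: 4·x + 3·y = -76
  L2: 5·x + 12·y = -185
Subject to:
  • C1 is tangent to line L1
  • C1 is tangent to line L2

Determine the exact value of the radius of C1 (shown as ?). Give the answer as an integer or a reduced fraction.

1. [C1‖L1]  r_C1² − 36 = 0  ⇒  r_C1 = 6 (r>0 drops 1)
2. [C1‖L2]  r_C1² − 36 = 0  ⇒  r_C1 = 6 (r>0 drops 1)

6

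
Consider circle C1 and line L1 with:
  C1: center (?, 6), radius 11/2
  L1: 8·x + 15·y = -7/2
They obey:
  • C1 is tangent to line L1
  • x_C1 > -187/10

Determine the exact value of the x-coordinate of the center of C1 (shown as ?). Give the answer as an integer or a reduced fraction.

0

1. [C1‖L1]  x_C1² + (187/8)x_C1 = 0  ⇒  x_C1 = -187/8 or 0
2. given x_C1 > -187/10: keep 0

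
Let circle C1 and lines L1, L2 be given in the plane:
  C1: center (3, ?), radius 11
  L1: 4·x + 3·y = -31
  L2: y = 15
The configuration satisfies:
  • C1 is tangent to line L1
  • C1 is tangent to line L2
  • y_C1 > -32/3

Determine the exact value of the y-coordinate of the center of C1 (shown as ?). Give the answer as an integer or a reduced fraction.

4

1. [C1‖L1]  y_C1² + (86/3)y_C1 − 392/3 = 0  ⇒  y_C1 = -98/3 or 4
2. [C1‖L2]  y_C1² − 30y_C1 + 104 = 0  ⇒  y_C1 = 4 or 26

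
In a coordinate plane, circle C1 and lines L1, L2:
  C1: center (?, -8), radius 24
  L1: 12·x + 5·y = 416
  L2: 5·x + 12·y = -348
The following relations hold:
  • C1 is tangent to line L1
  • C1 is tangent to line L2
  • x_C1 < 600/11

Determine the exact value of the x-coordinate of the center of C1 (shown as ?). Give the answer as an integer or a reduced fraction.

1. [C1‖L1]  x_C1² − 76x_C1 + 768 = 0  ⇒  x_C1 = 12 or 64
2. [C1‖L2]  x_C1² + (504/5)x_C1 − 6768/5 = 0  ⇒  x_C1 = -564/5 or 12

12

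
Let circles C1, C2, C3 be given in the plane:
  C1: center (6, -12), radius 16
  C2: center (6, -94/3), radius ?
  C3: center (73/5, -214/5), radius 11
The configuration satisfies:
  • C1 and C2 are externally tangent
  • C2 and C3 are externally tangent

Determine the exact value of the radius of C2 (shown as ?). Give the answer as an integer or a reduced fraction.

1. [ext C1·C2]  r_C2² + 32r_C2 − 1060/9 = 0  ⇒  r_C2 = 10/3 (r>0 drops 1)
2. [ext C2·C3]  r_C2² + 22r_C2 − 760/9 = 0  ⇒  r_C2 = 10/3 (r>0 drops 1)

10/3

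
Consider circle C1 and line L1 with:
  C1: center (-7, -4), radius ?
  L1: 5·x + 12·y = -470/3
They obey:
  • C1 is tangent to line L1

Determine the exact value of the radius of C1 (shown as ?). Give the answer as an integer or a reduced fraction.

1. [C1‖L1]  r_C1² − 289/9 = 0  ⇒  r_C1 = 17/3 (r>0 drops 1)

17/3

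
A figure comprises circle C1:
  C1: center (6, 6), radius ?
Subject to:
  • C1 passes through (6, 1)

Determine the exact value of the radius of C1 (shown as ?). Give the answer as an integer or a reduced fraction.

1. [C1∋P]  r_C1² − 25 = 0  ⇒  r_C1 = 5 (r>0 drops 1)

5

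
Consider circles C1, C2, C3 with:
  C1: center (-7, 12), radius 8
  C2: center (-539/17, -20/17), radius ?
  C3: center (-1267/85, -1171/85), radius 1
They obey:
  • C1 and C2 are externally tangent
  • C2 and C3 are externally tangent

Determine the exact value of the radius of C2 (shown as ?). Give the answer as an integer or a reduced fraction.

1. [ext C1·C2]  r_C2² + 16r_C2 − 720 = 0  ⇒  r_C2 = 20 (r>0 drops 1)
2. [ext C2·C3]  r_C2² + 2r_C2 − 440 = 0  ⇒  r_C2 = 20 (r>0 drops 1)

20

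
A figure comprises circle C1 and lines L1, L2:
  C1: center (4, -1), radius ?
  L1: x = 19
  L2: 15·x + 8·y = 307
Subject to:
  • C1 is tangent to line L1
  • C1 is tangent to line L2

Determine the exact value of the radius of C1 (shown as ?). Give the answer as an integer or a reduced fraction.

1. [C1‖L1]  r_C1² − 225 = 0  ⇒  r_C1 = 15 (r>0 drops 1)
2. [C1‖L2]  r_C1² − 225 = 0  ⇒  r_C1 = 15 (r>0 drops 1)

15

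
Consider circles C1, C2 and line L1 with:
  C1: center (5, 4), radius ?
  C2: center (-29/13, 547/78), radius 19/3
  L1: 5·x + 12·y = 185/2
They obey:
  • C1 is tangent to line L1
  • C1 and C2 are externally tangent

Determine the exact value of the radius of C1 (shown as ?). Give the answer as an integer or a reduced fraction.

3/2

1. [C1‖L1]  r_C1² − 9/4 = 0  ⇒  r_C1 = 3/2 (r>0 drops 1)
2. [ext C1·C2]  r_C1² + (38/3)r_C1 − 85/4 = 0  ⇒  r_C1 = 3/2 (r>0 drops 1)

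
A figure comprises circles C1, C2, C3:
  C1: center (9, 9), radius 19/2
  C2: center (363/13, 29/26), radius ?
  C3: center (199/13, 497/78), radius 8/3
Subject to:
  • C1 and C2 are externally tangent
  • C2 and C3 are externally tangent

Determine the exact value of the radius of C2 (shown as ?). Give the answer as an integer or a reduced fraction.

1. [ext C1·C2]  r_C2² + 19r_C2 − 330 = 0  ⇒  r_C2 = 11 (r>0 drops 1)
2. [ext C2·C3]  r_C2² + (16/3)r_C2 − 539/3 = 0  ⇒  r_C2 = 11 (r>0 drops 1)

11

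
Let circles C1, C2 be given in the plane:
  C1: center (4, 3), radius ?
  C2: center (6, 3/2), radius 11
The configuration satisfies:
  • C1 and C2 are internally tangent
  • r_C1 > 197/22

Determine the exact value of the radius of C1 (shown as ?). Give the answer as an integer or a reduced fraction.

27/2

1. [int C1,C2]  r_C1² − 22r_C1 + 459/4 = 0  ⇒  r_C1 = 17/2 or 27/2
2. given r_C1 > 197/22: keep 27/2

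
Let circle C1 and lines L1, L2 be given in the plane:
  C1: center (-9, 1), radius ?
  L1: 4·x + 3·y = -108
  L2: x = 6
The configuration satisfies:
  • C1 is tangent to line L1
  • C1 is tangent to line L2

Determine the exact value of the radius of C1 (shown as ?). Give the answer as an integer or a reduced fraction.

15

1. [C1‖L1]  r_C1² − 225 = 0  ⇒  r_C1 = 15 (r>0 drops 1)
2. [C1‖L2]  r_C1² − 225 = 0  ⇒  r_C1 = 15 (r>0 drops 1)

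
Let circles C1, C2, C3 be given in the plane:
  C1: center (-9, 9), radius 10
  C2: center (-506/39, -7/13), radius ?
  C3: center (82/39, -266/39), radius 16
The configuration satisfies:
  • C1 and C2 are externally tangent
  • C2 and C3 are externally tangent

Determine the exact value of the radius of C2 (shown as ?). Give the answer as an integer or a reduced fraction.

1. [ext C1·C2]  r_C2² + 20r_C2 − 61/9 = 0  ⇒  r_C2 = 1/3 (r>0 drops 1)
2. [ext C2·C3]  r_C2² + 32r_C2 − 97/9 = 0  ⇒  r_C2 = 1/3 (r>0 drops 1)

1/3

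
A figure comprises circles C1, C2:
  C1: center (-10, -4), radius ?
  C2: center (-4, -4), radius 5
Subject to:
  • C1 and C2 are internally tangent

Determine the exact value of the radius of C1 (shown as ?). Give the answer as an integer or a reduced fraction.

11

1. [int C1,C2]  r_C1² − 10r_C1 − 11 = 0  ⇒  r_C1 = 11 (r>0 drops 1)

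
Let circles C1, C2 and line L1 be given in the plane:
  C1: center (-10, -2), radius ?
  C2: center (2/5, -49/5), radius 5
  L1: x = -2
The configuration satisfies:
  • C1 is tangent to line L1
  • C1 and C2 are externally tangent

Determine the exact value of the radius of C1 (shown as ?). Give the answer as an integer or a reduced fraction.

8

1. [C1‖L1]  r_C1² − 64 = 0  ⇒  r_C1 = 8 (r>0 drops 1)
2. [ext C1·C2]  r_C1² + 10r_C1 − 144 = 0  ⇒  r_C1 = 8 (r>0 drops 1)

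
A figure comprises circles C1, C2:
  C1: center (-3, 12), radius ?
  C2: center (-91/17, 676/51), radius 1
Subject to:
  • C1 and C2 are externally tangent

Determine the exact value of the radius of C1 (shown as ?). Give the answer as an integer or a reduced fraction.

5/3

1. [ext C1·C2]  r_C1² + 2r_C1 − 55/9 = 0  ⇒  r_C1 = 5/3 (r>0 drops 1)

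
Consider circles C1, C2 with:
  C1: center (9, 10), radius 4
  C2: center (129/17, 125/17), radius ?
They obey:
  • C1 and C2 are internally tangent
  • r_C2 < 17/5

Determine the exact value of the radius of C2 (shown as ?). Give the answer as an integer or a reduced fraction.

1. [int C1,C2]  r_C2² − 8r_C2 + 7 = 0  ⇒  r_C2 = 1 or 7
2. given r_C2 < 17/5: keep 1

1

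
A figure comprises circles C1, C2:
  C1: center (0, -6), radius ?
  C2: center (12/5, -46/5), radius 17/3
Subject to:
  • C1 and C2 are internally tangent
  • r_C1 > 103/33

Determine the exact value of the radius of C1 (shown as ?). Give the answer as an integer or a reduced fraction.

1. [int C1,C2]  r_C1² − (34/3)r_C1 + 145/9 = 0  ⇒  r_C1 = 5/3 or 29/3
2. given r_C1 > 103/33: keep 29/3

29/3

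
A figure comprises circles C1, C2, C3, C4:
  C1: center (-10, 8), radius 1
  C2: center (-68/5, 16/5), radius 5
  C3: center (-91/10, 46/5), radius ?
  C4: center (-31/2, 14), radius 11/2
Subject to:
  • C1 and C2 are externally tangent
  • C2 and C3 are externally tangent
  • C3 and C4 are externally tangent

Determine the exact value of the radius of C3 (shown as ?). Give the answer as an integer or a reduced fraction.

1. [ext C2·C3]  r_C3² + 10r_C3 − 125/4 = 0  ⇒  r_C3 = 5/2 (r>0 drops 1)
2. [ext C3·C4]  r_C3² + 11r_C3 − 135/4 = 0  ⇒  r_C3 = 5/2 (r>0 drops 1)

5/2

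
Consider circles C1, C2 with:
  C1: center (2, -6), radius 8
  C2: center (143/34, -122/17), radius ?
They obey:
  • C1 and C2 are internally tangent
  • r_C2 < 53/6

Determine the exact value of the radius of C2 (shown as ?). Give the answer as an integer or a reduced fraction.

1. [int C1,C2]  r_C2² − 16r_C2 + 231/4 = 0  ⇒  r_C2 = 11/2 or 21/2
2. given r_C2 < 53/6: keep 11/2

11/2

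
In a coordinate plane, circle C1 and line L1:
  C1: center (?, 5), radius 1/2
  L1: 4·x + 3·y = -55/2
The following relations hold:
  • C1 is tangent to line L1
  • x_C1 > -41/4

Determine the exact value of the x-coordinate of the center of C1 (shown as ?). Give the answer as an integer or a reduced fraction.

1. [C1‖L1]  x_C1² + (85/4)x_C1 + 225/2 = 0  ⇒  x_C1 = -45/4 or -10
2. given x_C1 > -41/4: keep -10

-10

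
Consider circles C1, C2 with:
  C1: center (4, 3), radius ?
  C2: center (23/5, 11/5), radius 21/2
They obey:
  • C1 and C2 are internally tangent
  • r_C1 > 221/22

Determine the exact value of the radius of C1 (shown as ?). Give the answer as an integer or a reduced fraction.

1. [int C1,C2]  r_C1² − 21r_C1 + 437/4 = 0  ⇒  r_C1 = 19/2 or 23/2
2. given r_C1 > 221/22: keep 23/2

23/2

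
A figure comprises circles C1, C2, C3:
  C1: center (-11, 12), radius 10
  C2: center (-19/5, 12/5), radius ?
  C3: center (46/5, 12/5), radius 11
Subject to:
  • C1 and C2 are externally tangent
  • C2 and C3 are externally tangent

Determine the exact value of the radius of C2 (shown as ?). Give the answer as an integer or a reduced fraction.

2

1. [ext C1·C2]  r_C2² + 20r_C2 − 44 = 0  ⇒  r_C2 = 2 (r>0 drops 1)
2. [ext C2·C3]  r_C2² + 22r_C2 − 48 = 0  ⇒  r_C2 = 2 (r>0 drops 1)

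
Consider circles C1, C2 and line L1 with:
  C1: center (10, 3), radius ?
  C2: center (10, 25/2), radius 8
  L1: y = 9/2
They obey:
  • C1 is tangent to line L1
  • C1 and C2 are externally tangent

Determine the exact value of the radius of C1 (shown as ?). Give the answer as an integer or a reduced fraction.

1. [C1‖L1]  r_C1² − 9/4 = 0  ⇒  r_C1 = 3/2 (r>0 drops 1)
2. [ext C1·C2]  r_C1² + 16r_C1 − 105/4 = 0  ⇒  r_C1 = 3/2 (r>0 drops 1)

3/2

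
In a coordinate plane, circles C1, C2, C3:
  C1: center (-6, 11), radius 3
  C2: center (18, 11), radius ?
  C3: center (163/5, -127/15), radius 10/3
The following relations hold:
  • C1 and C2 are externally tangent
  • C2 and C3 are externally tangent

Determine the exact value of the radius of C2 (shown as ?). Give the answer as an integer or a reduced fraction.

21

1. [ext C1·C2]  r_C2² + 6r_C2 − 567 = 0  ⇒  r_C2 = 21 (r>0 drops 1)
2. [ext C2·C3]  r_C2² + (20/3)r_C2 − 581 = 0  ⇒  r_C2 = 21 (r>0 drops 1)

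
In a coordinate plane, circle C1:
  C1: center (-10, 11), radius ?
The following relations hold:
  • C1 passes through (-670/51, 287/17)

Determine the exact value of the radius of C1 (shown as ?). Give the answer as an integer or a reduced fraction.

1. [C1∋P]  r_C1² − 400/9 = 0  ⇒  r_C1 = 20/3 (r>0 drops 1)

20/3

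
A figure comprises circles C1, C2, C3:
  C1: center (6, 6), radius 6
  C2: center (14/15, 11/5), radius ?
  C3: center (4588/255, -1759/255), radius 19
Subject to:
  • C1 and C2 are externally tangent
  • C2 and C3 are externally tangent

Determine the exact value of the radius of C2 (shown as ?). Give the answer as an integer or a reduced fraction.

1. [ext C1·C2]  r_C2² + 12r_C2 − 37/9 = 0  ⇒  r_C2 = 1/3 (r>0 drops 1)
2. [ext C2·C3]  r_C2² + 38r_C2 − 115/9 = 0  ⇒  r_C2 = 1/3 (r>0 drops 1)

1/3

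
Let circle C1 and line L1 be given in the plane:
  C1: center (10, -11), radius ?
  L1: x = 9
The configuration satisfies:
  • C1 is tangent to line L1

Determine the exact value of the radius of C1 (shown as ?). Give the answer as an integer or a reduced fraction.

1. [C1‖L1]  r_C1² − 1 = 0  ⇒  r_C1 = 1 (r>0 drops 1)

1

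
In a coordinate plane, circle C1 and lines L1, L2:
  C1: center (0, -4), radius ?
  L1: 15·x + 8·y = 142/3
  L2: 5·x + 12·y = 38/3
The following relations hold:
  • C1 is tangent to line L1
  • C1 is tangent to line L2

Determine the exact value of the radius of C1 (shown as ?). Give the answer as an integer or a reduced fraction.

14/3

1. [C1‖L1]  r_C1² − 196/9 = 0  ⇒  r_C1 = 14/3 (r>0 drops 1)
2. [C1‖L2]  r_C1² − 196/9 = 0  ⇒  r_C1 = 14/3 (r>0 drops 1)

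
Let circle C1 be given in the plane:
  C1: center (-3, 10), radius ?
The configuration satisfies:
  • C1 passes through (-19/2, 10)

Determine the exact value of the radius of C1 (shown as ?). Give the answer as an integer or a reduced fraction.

13/2

1. [C1∋P]  r_C1² − 169/4 = 0  ⇒  r_C1 = 13/2 (r>0 drops 1)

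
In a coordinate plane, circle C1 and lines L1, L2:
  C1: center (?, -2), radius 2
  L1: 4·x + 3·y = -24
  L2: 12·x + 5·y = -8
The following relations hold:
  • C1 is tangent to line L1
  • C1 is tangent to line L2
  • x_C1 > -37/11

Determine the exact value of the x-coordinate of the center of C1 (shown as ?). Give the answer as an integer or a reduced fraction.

-2

1. [C1‖L1]  x_C1² + 9x_C1 + 14 = 0  ⇒  x_C1 = -7 or -2
2. [C1‖L2]  x_C1² − (1/3)x_C1 − 14/3 = 0  ⇒  x_C1 = -2 or 7/3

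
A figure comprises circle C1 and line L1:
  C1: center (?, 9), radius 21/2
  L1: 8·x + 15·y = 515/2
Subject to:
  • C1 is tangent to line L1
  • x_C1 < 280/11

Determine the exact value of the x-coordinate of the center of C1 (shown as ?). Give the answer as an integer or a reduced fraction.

-7

1. [C1‖L1]  x_C1² − (245/8)x_C1 − 2107/8 = 0  ⇒  x_C1 = -7 or 301/8
2. given x_C1 < 280/11: keep -7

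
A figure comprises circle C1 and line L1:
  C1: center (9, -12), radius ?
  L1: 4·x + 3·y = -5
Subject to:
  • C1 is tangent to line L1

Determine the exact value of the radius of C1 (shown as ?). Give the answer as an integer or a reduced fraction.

1

1. [C1‖L1]  r_C1² − 1 = 0  ⇒  r_C1 = 1 (r>0 drops 1)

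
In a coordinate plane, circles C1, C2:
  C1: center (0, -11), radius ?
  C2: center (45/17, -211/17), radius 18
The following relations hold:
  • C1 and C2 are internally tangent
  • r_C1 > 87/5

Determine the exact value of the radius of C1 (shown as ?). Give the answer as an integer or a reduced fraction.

21

1. [int C1,C2]  r_C1² − 36r_C1 + 315 = 0  ⇒  r_C1 = 15 or 21
2. given r_C1 > 87/5: keep 21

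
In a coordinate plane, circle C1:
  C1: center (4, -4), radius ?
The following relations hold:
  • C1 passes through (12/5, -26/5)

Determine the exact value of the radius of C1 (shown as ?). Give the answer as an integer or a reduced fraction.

1. [C1∋P]  r_C1² − 4 = 0  ⇒  r_C1 = 2 (r>0 drops 1)

2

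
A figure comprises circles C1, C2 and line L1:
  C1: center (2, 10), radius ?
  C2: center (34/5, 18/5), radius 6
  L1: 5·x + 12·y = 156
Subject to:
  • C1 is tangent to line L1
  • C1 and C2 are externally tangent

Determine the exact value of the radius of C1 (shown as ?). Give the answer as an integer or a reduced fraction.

1. [C1‖L1]  r_C1² − 4 = 0  ⇒  r_C1 = 2 (r>0 drops 1)
2. [ext C1·C2]  r_C1² + 12r_C1 − 28 = 0  ⇒  r_C1 = 2 (r>0 drops 1)

2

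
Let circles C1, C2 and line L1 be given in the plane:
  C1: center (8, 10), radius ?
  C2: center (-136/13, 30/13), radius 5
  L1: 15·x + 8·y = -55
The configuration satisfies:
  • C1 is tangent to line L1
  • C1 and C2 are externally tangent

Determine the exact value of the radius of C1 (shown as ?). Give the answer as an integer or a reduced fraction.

1. [C1‖L1]  r_C1² − 225 = 0  ⇒  r_C1 = 15 (r>0 drops 1)
2. [ext C1·C2]  r_C1² + 10r_C1 − 375 = 0  ⇒  r_C1 = 15 (r>0 drops 1)

15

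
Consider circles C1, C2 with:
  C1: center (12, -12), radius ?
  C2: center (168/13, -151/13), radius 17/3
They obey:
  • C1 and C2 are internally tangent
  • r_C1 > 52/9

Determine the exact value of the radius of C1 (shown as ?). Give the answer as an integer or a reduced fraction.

1. [int C1,C2]  r_C1² − (34/3)r_C1 + 280/9 = 0  ⇒  r_C1 = 14/3 or 20/3
2. given r_C1 > 52/9: keep 20/3

20/3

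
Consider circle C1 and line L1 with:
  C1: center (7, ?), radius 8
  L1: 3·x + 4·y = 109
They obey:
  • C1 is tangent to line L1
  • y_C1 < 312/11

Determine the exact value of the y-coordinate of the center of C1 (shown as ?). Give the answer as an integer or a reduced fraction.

1. [C1‖L1]  y_C1² − 44y_C1 + 384 = 0  ⇒  y_C1 = 12 or 32
2. given y_C1 < 312/11: keep 12

12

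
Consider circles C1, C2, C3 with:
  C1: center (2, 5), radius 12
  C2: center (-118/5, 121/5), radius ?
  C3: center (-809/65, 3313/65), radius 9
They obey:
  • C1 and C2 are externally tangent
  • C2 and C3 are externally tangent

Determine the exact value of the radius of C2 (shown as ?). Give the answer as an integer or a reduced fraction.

1. [ext C1·C2]  r_C2² + 24r_C2 − 880 = 0  ⇒  r_C2 = 20 (r>0 drops 1)
2. [ext C2·C3]  r_C2² + 18r_C2 − 760 = 0  ⇒  r_C2 = 20 (r>0 drops 1)

20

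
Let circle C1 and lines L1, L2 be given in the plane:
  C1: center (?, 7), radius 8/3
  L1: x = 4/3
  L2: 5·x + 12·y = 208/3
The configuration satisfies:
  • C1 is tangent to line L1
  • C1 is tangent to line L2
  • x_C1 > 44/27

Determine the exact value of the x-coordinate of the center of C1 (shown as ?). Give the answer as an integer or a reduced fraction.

1. [C1‖L1]  x_C1² − (8/3)x_C1 − 16/3 = 0  ⇒  x_C1 = -4/3 or 4
2. [C1‖L2]  x_C1² + (88/15)x_C1 − 592/15 = 0  ⇒  x_C1 = -148/15 or 4

4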